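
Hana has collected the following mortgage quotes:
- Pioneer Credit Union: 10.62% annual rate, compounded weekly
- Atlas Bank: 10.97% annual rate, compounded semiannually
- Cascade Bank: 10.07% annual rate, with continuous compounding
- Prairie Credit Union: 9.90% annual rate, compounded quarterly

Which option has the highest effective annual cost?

Pioneer Credit Union: (1 + 0.1062/52)^52 − 1 = 11.192%
Atlas Bank: (1 + 0.1097/2)^2 − 1 = 11.271%
Cascade Bank: e^0.1007 − 1 = 10.594%
Prairie Credit Union: (1 + 0.0990/4)^4 − 1 = 10.274%
The highest effective annual rate is Atlas Bank at 11.271%.

Atlas Bank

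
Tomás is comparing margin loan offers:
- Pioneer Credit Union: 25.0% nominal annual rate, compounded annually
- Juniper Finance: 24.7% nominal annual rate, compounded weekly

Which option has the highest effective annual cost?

Juniper Finance

Pioneer Credit Union: compounded annually, EAR = 25.000%
Juniper Finance: (1 + 0.247/52)^52 − 1 = 27.943%
The highest effective annual rate is Juniper Finance at 27.943%.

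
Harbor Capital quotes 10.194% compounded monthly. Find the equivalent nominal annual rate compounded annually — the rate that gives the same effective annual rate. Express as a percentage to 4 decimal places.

10.6840%

EAR = (1 + 0.10194/12)^12 − 1 = 0.106840.
Compounded annually, the equivalent nominal rate is the EAR itself: 10.6840%.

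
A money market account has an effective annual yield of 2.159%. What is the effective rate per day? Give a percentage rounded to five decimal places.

The per-day rate i satisfies (1 + i)^365 = 1 + 0.02159.
i = 1.02159^(1/365) − 1 = 0.0000585 = 0.00585%.

0.00585%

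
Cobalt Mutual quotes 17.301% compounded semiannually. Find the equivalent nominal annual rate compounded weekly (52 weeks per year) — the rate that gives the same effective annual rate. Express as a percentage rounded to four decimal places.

EAR = (1 + 0.17301/2)^2 − 1 = 0.180493.
Solve (1 + r/52)^52 = 1.180493: r/52 = 1.180493^(1/52) − 1 = 0.003196, so r = 0.166197 = 16.6197%.

16.6197%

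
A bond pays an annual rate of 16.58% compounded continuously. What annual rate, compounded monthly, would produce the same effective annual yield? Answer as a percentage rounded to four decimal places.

16.6951%

EAR under continuous compounding: e^0.1658 − 1 = 0.180337.
Solve (1 + r/12)^12 = 1.180337: r/12 = 1.180337^(1/12) − 1 = 0.013913, so r = 0.166951 = 16.6951%.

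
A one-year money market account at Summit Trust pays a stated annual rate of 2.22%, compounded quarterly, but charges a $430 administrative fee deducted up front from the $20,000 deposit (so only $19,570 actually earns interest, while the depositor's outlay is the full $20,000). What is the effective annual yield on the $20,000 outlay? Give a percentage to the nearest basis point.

0.04%

Value after one year: 19,570 × (1 + 0.0222/4)^4 = 19,570 × 1.022385 = $20,008.08.
Effective yield on the $20,000 outlay: 20,008.08 / 20,000 − 1 = 0.000404 = 0.04%.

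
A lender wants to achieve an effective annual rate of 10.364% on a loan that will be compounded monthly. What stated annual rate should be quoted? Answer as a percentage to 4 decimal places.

(1 + r/12)^12 − 1 = 0.10364, so 1 + r/12 = 1.10364^(1/12).
r/12 = 0.008252, so r = 0.099020 = 9.9020%.

9.9020%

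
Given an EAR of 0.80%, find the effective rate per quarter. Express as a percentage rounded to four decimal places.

The per-quarter rate i satisfies (1 + i)^4 = 1 + 0.0080.
i = 1.0080^(1/4) − 1 = 0.0019940 = 0.1994%.

0.1994%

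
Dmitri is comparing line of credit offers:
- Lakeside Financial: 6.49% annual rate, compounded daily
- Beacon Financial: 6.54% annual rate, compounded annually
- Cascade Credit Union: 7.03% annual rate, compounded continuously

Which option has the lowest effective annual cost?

Beacon Financial

Lakeside Financial: (1 + 0.0649/365)^365 − 1 = 6.705%
Beacon Financial: compounded annually, EAR = 6.540%
Cascade Credit Union: e^0.0703 − 1 = 7.283%
The lowest effective annual rate is Beacon Financial at 6.540%.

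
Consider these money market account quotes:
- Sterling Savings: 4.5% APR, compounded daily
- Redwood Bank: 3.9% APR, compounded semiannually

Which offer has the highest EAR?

Sterling Savings

Sterling Savings: (1 + 0.045/365)^365 − 1 = 4.602%
Redwood Bank: (1 + 0.039/2)^2 − 1 = 3.938%
The highest effective annual rate is Sterling Savings at 4.602%.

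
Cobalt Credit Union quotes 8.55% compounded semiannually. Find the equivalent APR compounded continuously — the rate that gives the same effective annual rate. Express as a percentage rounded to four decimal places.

EAR = (1 + 0.0855/2)^2 − 1 = 0.087328.
Equivalent continuous rate: r = ln(1 + 0.087328) = 0.083723 = 8.3723%.

8.3723%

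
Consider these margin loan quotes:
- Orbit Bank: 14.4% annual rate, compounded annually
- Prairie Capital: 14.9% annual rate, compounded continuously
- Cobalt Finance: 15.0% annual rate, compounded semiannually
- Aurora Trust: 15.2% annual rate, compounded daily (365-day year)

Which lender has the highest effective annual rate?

Orbit Bank: compounded annually, EAR = 14.400%
Prairie Capital: e^0.149 − 1 = 16.067%
Cobalt Finance: (1 + 0.150/2)^2 − 1 = 15.562%
Aurora Trust: (1 + 0.152/365)^365 − 1 = 16.412%
The highest effective annual rate is Aurora Trust at 16.412%.

Aurora Trust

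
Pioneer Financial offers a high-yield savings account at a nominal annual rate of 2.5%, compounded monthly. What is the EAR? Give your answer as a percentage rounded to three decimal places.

EAR = (1 + 0.025/12)^12 − 1.
= 1.025288 − 1 = 2.529%.

2.529%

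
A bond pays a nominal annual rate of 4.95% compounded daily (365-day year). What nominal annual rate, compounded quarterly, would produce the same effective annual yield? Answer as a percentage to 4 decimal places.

EAR = (1 + 0.0495/365)^365 − 1 = 0.050742.
Solve (1 + r/4)^4 = 1.050742: r/4 = 1.050742^(1/4) − 1 = 0.012451, so r = 0.049804 = 4.9804%.

4.9804%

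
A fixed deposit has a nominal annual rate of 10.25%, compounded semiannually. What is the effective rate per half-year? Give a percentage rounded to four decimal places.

With a nominal annual rate compounded semiannually, the periodic rate is the nominal rate divided by 2.
i = 0.1025 / 2 = 0.0512500 = 5.1250%.

5.1250%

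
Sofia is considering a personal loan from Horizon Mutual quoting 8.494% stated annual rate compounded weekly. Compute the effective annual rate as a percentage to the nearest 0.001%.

EAR = (1 + 0.08494/52)^52 − 1.
= (1 + 0.001633)^52 − 1 = 1.088576 − 1 = 8.858%.

8.858%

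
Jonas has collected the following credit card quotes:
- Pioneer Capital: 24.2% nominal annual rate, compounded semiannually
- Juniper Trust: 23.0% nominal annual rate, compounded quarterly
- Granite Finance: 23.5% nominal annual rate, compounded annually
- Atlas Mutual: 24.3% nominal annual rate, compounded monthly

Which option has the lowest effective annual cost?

Granite Finance

Pioneer Capital: (1 + 0.242/2)^2 − 1 = 25.664%
Juniper Trust: (1 + 0.230/4)^4 − 1 = 25.061%
Granite Finance: compounded annually, EAR = 23.500%
Atlas Mutual: (1 + 0.243/12)^12 − 1 = 27.198%
The lowest effective annual rate is Granite Finance at 23.500%.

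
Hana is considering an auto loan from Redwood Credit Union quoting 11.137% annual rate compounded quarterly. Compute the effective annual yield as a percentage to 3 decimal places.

11.611%

EAR = (1 + 0.11137/4)^4 − 1.
= 1.116108 − 1 = 11.611%.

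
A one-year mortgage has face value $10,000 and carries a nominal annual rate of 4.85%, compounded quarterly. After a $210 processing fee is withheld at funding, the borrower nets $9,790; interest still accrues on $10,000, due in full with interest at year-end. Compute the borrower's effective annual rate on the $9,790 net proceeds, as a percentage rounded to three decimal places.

Amount owed after one year: 10,000 × (1 + 0.0485/4)^4 = 10,000 × 1.049389 = $10,493.89.
Effective rate on net proceeds: 10,493.89 / 9,790 − 1 = 0.071899 = 7.190%.

7.190%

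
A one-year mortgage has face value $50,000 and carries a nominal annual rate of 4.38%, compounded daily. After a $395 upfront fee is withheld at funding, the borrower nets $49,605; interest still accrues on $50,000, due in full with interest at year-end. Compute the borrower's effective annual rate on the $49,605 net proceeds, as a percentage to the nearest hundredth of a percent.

Amount owed after one year: 50,000 × (1 + 0.0438/365)^365 = 50,000 × 1.044771 = $52,238.53.
Effective rate on net proceeds: 52,238.53 / 49,605 − 1 = 0.053090 = 5.31%.

5.31%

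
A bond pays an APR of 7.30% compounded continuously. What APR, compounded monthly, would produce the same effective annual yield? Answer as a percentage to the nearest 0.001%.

7.322%

EAR under continuous compounding: e^0.0730 − 1 = 0.075731.
Solve (1 + r/12)^12 = 1.075731: r/12 = 1.075731^(1/12) − 1 = 0.006102, so r = 0.073222 = 7.322%.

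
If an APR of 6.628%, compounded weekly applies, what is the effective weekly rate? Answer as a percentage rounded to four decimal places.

0.1275%

With a nominal annual rate compounded weekly, the periodic rate is the nominal rate divided by 52.
i = 0.06628 / 52 = 0.0012746 = 0.1275%.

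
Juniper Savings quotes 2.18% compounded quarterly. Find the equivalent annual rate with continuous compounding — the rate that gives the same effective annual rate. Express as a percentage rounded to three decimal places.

EAR = (1 + 0.0218/4)^4 − 1 = 0.021979.
Equivalent continuous rate: r = ln(1 + 0.021979) = 0.021741 = 2.174%.

2.174%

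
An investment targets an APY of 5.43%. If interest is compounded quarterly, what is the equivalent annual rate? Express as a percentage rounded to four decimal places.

(1 + r/4)^4 − 1 = 0.0543, so 1 + r/4 = 1.0543^(1/4).
r/4 = 0.013307, so r = 0.053228 = 5.3228%.

5.3228%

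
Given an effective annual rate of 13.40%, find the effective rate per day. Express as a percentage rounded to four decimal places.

0.0345%

The per-day rate i satisfies (1 + i)^365 = 1 + 0.1340.
i = 1.1340^(1/365) − 1 = 0.0003446 = 0.0345%.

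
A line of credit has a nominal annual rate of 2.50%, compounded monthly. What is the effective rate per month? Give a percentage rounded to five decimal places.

With a nominal annual rate compounded monthly, the periodic rate is the nominal rate divided by 12.
i = 0.0250 / 12 = 0.0020833 = 0.20833%.

0.20833%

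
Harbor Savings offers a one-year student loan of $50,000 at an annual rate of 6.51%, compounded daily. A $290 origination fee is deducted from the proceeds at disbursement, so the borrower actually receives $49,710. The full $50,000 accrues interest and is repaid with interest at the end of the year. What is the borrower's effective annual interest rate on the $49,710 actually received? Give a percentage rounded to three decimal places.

Amount owed after one year: 50,000 × (1 + 0.0651/365)^365 = 50,000 × 1.067260 = $53,362.98.
Effective rate on net proceeds: 53,362.98 / 49,710 − 1 = 0.073486 = 7.349%.

7.349%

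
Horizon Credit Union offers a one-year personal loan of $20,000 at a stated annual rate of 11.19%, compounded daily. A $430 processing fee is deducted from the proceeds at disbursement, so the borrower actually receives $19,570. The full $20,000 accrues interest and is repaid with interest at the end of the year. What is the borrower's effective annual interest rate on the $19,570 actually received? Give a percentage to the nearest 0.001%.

14.296%

Amount owed after one year: 20,000 × (1 + 0.1119/365)^365 = 20,000 × 1.118382 = $22,367.64.
Effective rate on net proceeds: 22,367.64 / 19,570 − 1 = 0.142955 = 14.296%.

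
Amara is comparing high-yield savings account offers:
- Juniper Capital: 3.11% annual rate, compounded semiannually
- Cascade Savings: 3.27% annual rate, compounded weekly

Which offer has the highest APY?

Juniper Capital: (1 + 0.0311/2)^2 − 1 = 3.134%
Cascade Savings: (1 + 0.0327/52)^52 − 1 = 3.323%
The highest effective annual rate is Cascade Savings at 3.323%.

Cascade Savings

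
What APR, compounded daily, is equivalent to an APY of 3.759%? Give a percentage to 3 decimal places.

(1 + r/365)^365 − 1 = 0.03759, so 1 + r/365 = 1.03759^(1/365).
r/365 = 0.000101, so r = 0.036903 = 3.690%.

3.690%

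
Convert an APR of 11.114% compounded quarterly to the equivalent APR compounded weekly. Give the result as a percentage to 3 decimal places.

10.974%

EAR = (1 + 0.11114/4)^4 − 1 = 0.115858.
Solve (1 + r/52)^52 = 1.115858: r/52 = 1.115858^(1/52) − 1 = 0.002110, so r = 0.109740 = 10.974%.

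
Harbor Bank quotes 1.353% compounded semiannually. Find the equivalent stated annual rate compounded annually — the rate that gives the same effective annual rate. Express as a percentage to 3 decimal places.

1.358%

EAR = (1 + 0.01353/2)^2 − 1 = 0.013576.
Compounded annually, the equivalent nominal rate is the EAR itself: 1.358%.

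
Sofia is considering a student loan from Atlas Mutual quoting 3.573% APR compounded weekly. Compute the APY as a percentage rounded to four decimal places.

EAR = (1 + 0.03573/52)^52 − 1.
= 1.036363 − 1 = 3.6363%.

3.6363%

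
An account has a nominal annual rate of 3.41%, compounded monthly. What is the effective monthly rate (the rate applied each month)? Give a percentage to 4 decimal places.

With a nominal annual rate compounded monthly, the periodic rate is the nominal rate divided by 12.
i = 0.0341 / 12 = 0.0028417 = 0.2842%.

0.2842%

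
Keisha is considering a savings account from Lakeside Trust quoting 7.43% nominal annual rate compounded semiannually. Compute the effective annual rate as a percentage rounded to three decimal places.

EAR = (1 + 0.0743/2)^2 − 1.
= (1 + 0.037150)^2 − 1 = 1.075680 − 1 = 7.568%.

7.568%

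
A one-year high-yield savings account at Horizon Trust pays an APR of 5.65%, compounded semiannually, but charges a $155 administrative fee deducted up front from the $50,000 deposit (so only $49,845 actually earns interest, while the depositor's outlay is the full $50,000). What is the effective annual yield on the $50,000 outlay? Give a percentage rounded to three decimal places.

5.402%

Value after one year: 49,845 × (1 + 0.0565/2)^2 = 49,845 × 1.057298 = $52,701.02.
Effective yield on the $50,000 outlay: 52,701.02 / 50,000 − 1 = 0.054020 = 5.402%.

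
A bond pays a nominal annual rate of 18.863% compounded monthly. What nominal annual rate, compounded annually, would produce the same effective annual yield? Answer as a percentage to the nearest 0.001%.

20.582%

EAR = (1 + 0.18863/12)^12 − 1 = 0.205824.
Compounded annually, the equivalent nominal rate is the EAR itself: 20.582%.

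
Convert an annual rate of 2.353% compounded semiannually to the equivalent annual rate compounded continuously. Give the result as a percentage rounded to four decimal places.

2.3393%

EAR = (1 + 0.02353/2)^2 − 1 = 0.023668.
Equivalent continuous rate: r = ln(1 + 0.023668) = 0.023393 = 2.3393%.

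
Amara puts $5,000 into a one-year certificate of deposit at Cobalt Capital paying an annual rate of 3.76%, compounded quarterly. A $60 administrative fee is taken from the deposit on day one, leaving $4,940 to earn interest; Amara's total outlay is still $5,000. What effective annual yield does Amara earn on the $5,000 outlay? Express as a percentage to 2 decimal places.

2.57%

Value after one year: 4,940 × (1 + 0.0376/4)^4 = 4,940 × 1.038133 = $5,128.38.
Effective yield on the $5,000 outlay: 5,128.38 / 5,000 − 1 = 0.025676 = 2.57%.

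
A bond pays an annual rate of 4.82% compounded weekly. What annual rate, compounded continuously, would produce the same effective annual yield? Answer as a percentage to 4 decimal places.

4.8178%

EAR = (1 + 0.0482/52)^52 − 1 = 0.049357.
Equivalent continuous rate: r = ln(1 + 0.049357) = 0.048178 = 4.8178%.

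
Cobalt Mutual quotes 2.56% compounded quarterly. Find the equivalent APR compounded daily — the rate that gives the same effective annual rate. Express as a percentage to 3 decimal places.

2.552%

EAR = (1 + 0.0256/4)^4 − 1 = 0.025847.
Solve (1 + r/365)^365 = 1.025847: r/365 = 1.025847^(1/365) − 1 = 0.000070, so r = 0.025519 = 2.552%.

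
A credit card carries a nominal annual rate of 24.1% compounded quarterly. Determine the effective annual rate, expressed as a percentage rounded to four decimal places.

EAR = (1 + 0.241/4)^4 − 1.
= (1 + 0.060250)^4 − 1 = 1.263668 − 1 = 26.3668%.

26.3668%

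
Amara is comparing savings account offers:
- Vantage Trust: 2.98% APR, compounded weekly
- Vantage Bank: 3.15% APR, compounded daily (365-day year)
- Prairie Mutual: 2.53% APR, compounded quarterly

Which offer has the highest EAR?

Vantage Bank

Vantage Trust: (1 + 0.0298/52)^52 − 1 = 3.024%
Vantage Bank: (1 + 0.0315/365)^365 − 1 = 3.200%
Prairie Mutual: (1 + 0.0253/4)^4 − 1 = 2.554%
The highest effective annual rate is Vantage Bank at 3.200%.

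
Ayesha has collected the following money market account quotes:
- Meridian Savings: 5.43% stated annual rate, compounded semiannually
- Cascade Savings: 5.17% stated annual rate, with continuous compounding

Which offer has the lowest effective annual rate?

Meridian Savings: (1 + 0.0543/2)^2 − 1 = 5.504%
Cascade Savings: e^0.0517 − 1 = 5.306%
The lowest effective annual rate is Cascade Savings at 5.306%.

Cascade Savings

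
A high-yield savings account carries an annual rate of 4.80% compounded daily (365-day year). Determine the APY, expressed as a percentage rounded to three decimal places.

EAR = (1 + 0.0480/365)^365 − 1.
= (1 + 0.000132)^365 − 1 = 1.049167 − 1 = 4.917%.

4.917%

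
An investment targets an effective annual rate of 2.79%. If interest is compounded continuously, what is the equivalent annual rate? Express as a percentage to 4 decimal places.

Continuous: nominal r satisfies e^r − 1 = 0.0279.
r = ln(1 + 0.0279) = ln(1.0279) = 0.027518 = 2.7518%.

2.7518%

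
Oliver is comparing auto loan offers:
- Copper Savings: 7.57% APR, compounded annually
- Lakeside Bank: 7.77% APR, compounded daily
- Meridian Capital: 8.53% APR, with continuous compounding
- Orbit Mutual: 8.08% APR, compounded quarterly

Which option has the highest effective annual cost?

Copper Savings: compounded annually, EAR = 7.570%
Lakeside Bank: (1 + 0.0777/365)^365 − 1 = 8.079%
Meridian Capital: e^0.0853 − 1 = 8.904%
Orbit Mutual: (1 + 0.0808/4)^4 − 1 = 8.328%
The highest effective annual rate is Meridian Capital at 8.904%.

Meridian Capital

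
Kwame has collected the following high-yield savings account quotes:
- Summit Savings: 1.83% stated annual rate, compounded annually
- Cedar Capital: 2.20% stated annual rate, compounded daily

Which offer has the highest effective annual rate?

Summit Savings: compounded annually, EAR = 1.830%
Cedar Capital: (1 + 0.0220/365)^365 − 1 = 2.224%
The highest effective annual rate is Cedar Capital at 2.224%.

Cedar Capital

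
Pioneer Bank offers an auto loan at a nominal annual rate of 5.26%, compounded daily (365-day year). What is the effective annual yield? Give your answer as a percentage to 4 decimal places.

EAR = (1 + 0.0526/365)^365 − 1.
= 1.054004 − 1 = 5.4004%.

5.4004%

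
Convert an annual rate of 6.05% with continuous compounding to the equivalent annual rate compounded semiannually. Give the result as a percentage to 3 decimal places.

EAR under continuous compounding: e^0.0605 − 1 = 0.062368.
Solve (1 + r/2)^2 = 1.062368: r/2 = 1.062368^(1/2) − 1 = 0.030712, so r = 0.061424 = 6.142%.

6.142%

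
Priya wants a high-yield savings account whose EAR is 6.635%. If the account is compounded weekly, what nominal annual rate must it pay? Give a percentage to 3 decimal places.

(1 + r/52)^52 − 1 = 0.06635, so 1 + r/52 = 1.06635^(1/52).
r/52 = 0.001236, so r = 0.064281 = 6.428%.

6.428%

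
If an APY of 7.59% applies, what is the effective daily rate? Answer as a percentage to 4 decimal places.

0.0200%

The per-day rate i satisfies (1 + i)^365 = 1 + 0.0759.
i = 1.0759^(1/365) − 1 = 0.0002005 = 0.0200%.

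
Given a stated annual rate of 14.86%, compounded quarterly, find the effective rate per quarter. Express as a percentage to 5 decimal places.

3.71500%

With a nominal annual rate compounded quarterly, the periodic rate is the nominal rate divided by 4.
i = 0.1486 / 4 = 0.0371500 = 3.71500%.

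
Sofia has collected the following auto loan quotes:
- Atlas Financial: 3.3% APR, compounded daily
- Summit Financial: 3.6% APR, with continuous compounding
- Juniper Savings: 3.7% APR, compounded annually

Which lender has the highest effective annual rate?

Juniper Savings

Atlas Financial: (1 + 0.033/365)^365 − 1 = 3.355%
Summit Financial: e^0.036 − 1 = 3.666%
Juniper Savings: compounded annually, EAR = 3.700%
The highest effective annual rate is Juniper Savings at 3.700%.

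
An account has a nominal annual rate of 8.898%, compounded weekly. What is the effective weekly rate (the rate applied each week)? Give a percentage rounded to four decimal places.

0.1711%

With a nominal annual rate compounded weekly, the periodic rate is the nominal rate divided by 52.
i = 0.08898 / 52 = 0.0017112 = 0.1711%.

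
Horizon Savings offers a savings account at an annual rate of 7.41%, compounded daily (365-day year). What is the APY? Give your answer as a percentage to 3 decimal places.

EAR = (1 + 0.0741/365)^365 − 1.
= (1 + 0.000203)^365 − 1 = 1.076906 − 1 = 7.691%.

7.691%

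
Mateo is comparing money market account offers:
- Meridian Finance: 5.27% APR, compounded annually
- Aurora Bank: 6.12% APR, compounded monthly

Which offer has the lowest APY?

Meridian Finance: compounded annually, EAR = 5.270%
Aurora Bank: (1 + 0.0612/12)^12 − 1 = 6.295%
The lowest effective annual rate is Meridian Finance at 5.270%.

Meridian Finance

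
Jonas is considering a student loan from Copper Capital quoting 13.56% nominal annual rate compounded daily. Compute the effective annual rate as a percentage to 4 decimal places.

14.5195%

EAR = (1 + 0.1356/365)^365 − 1.
= (1 + 0.000372)^365 − 1 = 1.145195 − 1 = 14.5195%.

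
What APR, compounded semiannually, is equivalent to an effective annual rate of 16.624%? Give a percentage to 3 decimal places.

(1 + r/2)^2 − 1 = 0.16624, so 1 + r/2 = 1.16624^(1/2).
r/2 = 0.079926, so r = 0.159852 = 15.985%.

15.985%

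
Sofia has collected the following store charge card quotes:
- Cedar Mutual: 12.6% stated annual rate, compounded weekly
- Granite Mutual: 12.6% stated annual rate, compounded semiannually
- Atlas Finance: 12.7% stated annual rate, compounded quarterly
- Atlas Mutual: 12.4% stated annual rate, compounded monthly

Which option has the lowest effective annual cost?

Granite Mutual

Cedar Mutual: (1 + 0.126/52)^52 − 1 = 13.411%
Granite Mutual: (1 + 0.126/2)^2 − 1 = 12.997%
Atlas Finance: (1 + 0.127/4)^4 − 1 = 13.318%
Atlas Mutual: (1 + 0.124/12)^12 − 1 = 13.130%
The lowest effective annual rate is Granite Mutual at 12.997%.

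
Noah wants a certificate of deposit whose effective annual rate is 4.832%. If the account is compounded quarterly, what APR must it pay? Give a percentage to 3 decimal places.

(1 + r/4)^4 − 1 = 0.04832, so 1 + r/4 = 1.04832^(1/4).
r/4 = 0.011867, so r = 0.047468 = 4.747%.

4.747%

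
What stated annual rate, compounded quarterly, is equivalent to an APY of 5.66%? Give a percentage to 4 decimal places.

(1 + r/4)^4 − 1 = 0.0566, so 1 + r/4 = 1.0566^(1/4).
r/4 = 0.013859, so r = 0.055437 = 5.5437%.

5.5437%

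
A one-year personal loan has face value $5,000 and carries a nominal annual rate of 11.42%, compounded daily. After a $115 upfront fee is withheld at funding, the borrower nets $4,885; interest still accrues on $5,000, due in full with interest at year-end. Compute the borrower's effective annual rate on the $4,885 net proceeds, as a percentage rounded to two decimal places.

Amount owed after one year: 5,000 × (1 + 0.1142/365)^365 = 5,000 × 1.120956 = $5,604.78.
Effective rate on net proceeds: 5,604.78 / 4,885 − 1 = 0.147345 = 14.73%.

14.73%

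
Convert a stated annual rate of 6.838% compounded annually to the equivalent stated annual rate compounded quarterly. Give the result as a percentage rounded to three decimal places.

Compounded annually, EAR = nominal = 0.068380.
Solve (1 + r/4)^4 = 1.068380: r/4 = 1.068380^(1/4) − 1 = 0.016673, so r = 0.066693 = 6.669%.

6.669%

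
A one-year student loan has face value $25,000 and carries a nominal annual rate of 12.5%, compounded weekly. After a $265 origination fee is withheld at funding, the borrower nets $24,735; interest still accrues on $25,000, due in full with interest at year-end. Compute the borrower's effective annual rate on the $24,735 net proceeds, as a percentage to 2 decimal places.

14.51%

Amount owed after one year: 25,000 × (1 + 0.125/52)^52 = 25,000 × 1.132978 = $28,324.46.
Effective rate on net proceeds: 28,324.46 / 24,735 − 1 = 0.145117 = 14.51%.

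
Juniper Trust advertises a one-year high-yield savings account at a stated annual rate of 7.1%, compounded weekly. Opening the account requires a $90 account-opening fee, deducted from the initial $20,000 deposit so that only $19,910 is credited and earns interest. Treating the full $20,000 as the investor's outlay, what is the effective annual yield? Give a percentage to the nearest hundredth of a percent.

6.87%

Value after one year: 19,910 × (1 + 0.071/52)^52 = 19,910 × 1.073529 = $21,373.97.
Effective yield on the $20,000 outlay: 21,373.97 / 20,000 − 1 = 0.068698 = 6.87%.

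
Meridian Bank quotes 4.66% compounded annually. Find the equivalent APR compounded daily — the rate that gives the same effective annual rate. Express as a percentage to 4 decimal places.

4.5550%

Compounded annually, EAR = nominal = 0.046600.
Solve (1 + r/365)^365 = 1.046600: r/365 = 1.046600^(1/365) − 1 = 0.000125, so r = 0.045550 = 4.5550%.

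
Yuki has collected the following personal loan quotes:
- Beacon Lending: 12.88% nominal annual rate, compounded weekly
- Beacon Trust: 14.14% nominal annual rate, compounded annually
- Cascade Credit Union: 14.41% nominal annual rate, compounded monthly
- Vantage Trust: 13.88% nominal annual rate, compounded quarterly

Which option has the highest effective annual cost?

Beacon Lending: (1 + 0.1288/52)^52 − 1 = 13.728%
Beacon Trust: compounded annually, EAR = 14.140%
Cascade Credit Union: (1 + 0.1441/12)^12 − 1 = 15.401%
Vantage Trust: (1 + 0.1388/4)^4 − 1 = 14.619%
The highest effective annual rate is Cascade Credit Union at 15.401%.

Cascade Credit Union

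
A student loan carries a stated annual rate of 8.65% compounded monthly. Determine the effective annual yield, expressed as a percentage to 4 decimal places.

EAR = (1 + 0.0865/12)^12 − 1.
= (1 + 0.007208)^12 − 1 = 1.090013 − 1 = 9.0013%.

9.0013%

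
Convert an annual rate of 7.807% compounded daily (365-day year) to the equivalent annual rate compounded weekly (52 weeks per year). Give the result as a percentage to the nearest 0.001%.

7.812%

EAR = (1 + 0.07807/365)^365 − 1 = 0.081189.
Solve (1 + r/52)^52 = 1.081189: r/52 = 1.081189^(1/52) − 1 = 0.001502, so r = 0.078120 = 7.812%.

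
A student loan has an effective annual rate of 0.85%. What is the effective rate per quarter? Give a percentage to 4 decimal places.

0.2118%

The per-quarter rate i satisfies (1 + i)^4 = 1 + 0.0085.
i = 1.0085^(1/4) − 1 = 0.0021183 = 0.2118%.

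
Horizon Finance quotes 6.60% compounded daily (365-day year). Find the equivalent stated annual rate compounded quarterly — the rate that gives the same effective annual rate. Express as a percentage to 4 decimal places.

6.6541%

EAR = (1 + 0.0660/365)^365 − 1 = 0.068220.
Solve (1 + r/4)^4 = 1.068220: r/4 = 1.068220^(1/4) − 1 = 0.016635, so r = 0.066541 = 6.6541%.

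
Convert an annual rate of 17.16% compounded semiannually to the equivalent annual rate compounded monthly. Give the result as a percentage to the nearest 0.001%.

EAR = (1 + 0.1716/2)^2 − 1 = 0.178962.
Solve (1 + r/12)^12 = 1.178962: r/12 = 1.178962^(1/12) − 1 = 0.013814, so r = 0.165769 = 16.577%.

16.577%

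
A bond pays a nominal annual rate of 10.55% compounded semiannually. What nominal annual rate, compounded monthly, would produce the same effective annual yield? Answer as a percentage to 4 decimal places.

EAR = (1 + 0.1055/2)^2 − 1 = 0.108283.
Solve (1 + r/12)^12 = 1.108283: r/12 = 1.108283^(1/12) − 1 = 0.008604, so r = 0.103253 = 10.3253%.

10.3253%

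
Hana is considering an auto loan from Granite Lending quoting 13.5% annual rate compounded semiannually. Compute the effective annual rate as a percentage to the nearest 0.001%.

13.956%

EAR = (1 + 0.135/2)^2 − 1.
= 1.139556 − 1 = 13.956%.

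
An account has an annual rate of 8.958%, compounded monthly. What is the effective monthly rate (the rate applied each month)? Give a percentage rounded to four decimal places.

With a nominal annual rate compounded monthly, the periodic rate is the nominal rate divided by 12.
i = 0.08958 / 12 = 0.0074650 = 0.7465%.

0.7465%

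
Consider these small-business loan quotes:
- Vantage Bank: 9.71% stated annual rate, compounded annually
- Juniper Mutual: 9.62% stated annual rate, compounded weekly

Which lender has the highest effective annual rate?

Vantage Bank: compounded annually, EAR = 9.710%
Juniper Mutual: (1 + 0.0962/52)^52 − 1 = 10.088%
The highest effective annual rate is Juniper Mutual at 10.088%.

Juniper Mutual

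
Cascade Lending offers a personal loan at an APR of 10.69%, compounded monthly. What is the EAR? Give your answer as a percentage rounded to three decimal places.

EAR = (1 + 0.1069/12)^12 − 1.
= 1.112296 − 1 = 11.230%.

11.230%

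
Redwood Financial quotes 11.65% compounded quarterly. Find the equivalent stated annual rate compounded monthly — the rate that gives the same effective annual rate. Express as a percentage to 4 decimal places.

11.5387%

EAR = (1 + 0.1165/4)^4 − 1 = 0.121689.
Solve (1 + r/12)^12 = 1.121689: r/12 = 1.121689^(1/12) − 1 = 0.009616, so r = 0.115387 = 11.5387%.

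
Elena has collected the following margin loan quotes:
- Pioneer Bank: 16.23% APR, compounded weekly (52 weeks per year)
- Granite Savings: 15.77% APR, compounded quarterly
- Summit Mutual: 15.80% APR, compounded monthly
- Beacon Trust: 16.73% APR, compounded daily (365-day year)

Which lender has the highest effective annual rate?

Pioneer Bank: (1 + 0.1623/52)^52 − 1 = 17.592%
Granite Savings: (1 + 0.1577/4)^4 − 1 = 16.727%
Summit Mutual: (1 + 0.1580/12)^12 − 1 = 16.996%
Beacon Trust: (1 + 0.1673/365)^365 − 1 = 18.206%
The highest effective annual rate is Beacon Trust at 18.206%.

Beacon Trust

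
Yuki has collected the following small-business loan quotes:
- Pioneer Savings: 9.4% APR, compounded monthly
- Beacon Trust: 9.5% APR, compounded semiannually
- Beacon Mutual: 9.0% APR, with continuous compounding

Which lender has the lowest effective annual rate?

Pioneer Savings: (1 + 0.094/12)^12 − 1 = 9.816%
Beacon Trust: (1 + 0.095/2)^2 − 1 = 9.726%
Beacon Mutual: e^0.090 − 1 = 9.417%
The lowest effective annual rate is Beacon Mutual at 9.417%.

Beacon Mutual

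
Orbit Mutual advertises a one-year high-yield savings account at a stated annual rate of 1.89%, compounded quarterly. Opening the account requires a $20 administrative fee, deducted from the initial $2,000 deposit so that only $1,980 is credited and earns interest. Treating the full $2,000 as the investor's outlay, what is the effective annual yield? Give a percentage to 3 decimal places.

Value after one year: 1,980 × (1 + 0.0189/4)^4 = 1,980 × 1.019034 = $2,017.69.
Effective yield on the $2,000 outlay: 2,017.69 / 2,000 − 1 = 0.008844 = 0.884%.

0.884%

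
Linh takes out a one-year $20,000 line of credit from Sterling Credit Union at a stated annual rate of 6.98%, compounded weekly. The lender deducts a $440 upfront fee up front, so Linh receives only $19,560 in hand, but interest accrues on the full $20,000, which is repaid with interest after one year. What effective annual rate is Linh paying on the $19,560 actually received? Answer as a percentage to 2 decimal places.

9.64%

Amount owed after one year: 20,000 × (1 + 0.0698/52)^52 = 20,000 × 1.072244 = $21,444.87.
Effective rate on net proceeds: 21,444.87 / 19,560 − 1 = 0.096364 = 9.64%.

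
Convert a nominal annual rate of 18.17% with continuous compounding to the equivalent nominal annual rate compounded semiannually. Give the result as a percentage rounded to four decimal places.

EAR under continuous compounding: e^0.1817 − 1 = 0.199254.
Solve (1 + r/2)^2 = 1.199254: r/2 = 1.199254^(1/2) − 1 = 0.095105, so r = 0.190209 = 19.0209%.

19.0209%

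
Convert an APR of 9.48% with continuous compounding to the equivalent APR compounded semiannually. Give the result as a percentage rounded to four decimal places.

EAR under continuous compounding: e^0.0948 − 1 = 0.099439.
Solve (1 + r/2)^2 = 1.099439: r/2 = 1.099439^(1/2) − 1 = 0.048541, so r = 0.097083 = 9.7083%.

9.7083%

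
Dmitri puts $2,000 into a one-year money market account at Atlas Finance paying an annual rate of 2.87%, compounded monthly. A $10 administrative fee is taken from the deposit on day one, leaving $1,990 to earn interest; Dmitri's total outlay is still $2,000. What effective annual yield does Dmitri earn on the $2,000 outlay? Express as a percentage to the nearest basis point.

2.39%

Value after one year: 1,990 × (1 + 0.0287/12)^12 = 1,990 × 1.029081 = $2,047.87.
Effective yield on the $2,000 outlay: 2,047.87 / 2,000 − 1 = 0.023935 = 2.39%.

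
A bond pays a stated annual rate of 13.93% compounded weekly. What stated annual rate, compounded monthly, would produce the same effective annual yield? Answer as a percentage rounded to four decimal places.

13.9923%

EAR = (1 + 0.1393/52)^52 − 1 = 0.149255.
Solve (1 + r/12)^12 = 1.149255: r/12 = 1.149255^(1/12) − 1 = 0.011660, so r = 0.139923 = 13.9923%.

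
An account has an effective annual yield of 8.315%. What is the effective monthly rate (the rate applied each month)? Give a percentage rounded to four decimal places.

The per-month rate i satisfies (1 + i)^12 = 1 + 0.08315.
i = 1.08315^(1/12) − 1 = 0.0066783 = 0.6678%.

0.6678%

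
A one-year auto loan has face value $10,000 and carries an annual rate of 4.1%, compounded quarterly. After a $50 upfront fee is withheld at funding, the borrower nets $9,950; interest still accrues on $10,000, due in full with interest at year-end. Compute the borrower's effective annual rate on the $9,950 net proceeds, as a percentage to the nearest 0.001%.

Amount owed after one year: 10,000 × (1 + 0.041/4)^4 = 10,000 × 1.041635 = $10,416.35.
Effective rate on net proceeds: 10,416.35 / 9,950 − 1 = 0.046869 = 4.687%.

4.687%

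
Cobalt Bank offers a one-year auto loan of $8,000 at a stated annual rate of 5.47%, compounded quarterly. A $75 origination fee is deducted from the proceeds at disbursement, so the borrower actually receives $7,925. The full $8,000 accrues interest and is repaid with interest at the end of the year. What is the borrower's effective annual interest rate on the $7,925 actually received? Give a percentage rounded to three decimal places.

Amount owed after one year: 8,000 × (1 + 0.0547/4)^4 = 8,000 × 1.055832 = $8,446.66.
Effective rate on net proceeds: 8,446.66 / 7,925 − 1 = 0.065824 = 6.582%.

6.582%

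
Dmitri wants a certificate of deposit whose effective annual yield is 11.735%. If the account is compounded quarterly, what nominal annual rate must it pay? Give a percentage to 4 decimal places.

11.2513%

(1 + r/4)^4 − 1 = 0.11735, so 1 + r/4 = 1.11735^(1/4).
r/4 = 0.028128, so r = 0.112513 = 11.2513%.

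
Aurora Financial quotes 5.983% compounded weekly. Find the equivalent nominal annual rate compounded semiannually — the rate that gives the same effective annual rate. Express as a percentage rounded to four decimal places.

6.0698%

EAR = (1 + 0.05983/52)^52 − 1 = 0.061620.
Solve (1 + r/2)^2 = 1.061620: r/2 = 1.061620^(1/2) − 1 = 0.030349, so r = 0.060698 = 6.0698%.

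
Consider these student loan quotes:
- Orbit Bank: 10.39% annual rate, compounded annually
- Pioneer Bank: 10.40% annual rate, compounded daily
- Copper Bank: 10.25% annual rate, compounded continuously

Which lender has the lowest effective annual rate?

Orbit Bank

Orbit Bank: compounded annually, EAR = 10.390%
Pioneer Bank: (1 + 0.1040/365)^365 − 1 = 10.958%
Copper Bank: e^0.1025 − 1 = 10.794%
The lowest effective annual rate is Orbit Bank at 10.390%.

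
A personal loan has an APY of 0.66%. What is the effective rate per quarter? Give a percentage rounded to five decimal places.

The per-quarter rate i satisfies (1 + i)^4 = 1 + 0.0066.
i = 1.0066^(1/4) − 1 = 0.0016459 = 0.16459%.

0.16459%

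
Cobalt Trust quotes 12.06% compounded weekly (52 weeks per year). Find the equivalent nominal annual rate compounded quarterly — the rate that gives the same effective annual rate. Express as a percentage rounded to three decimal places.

EAR = (1 + 0.1206/52)^52 − 1 = 0.128016.
Solve (1 + r/4)^4 = 1.128016: r/4 = 1.128016^(1/4) − 1 = 0.030573, so r = 0.122293 = 12.229%.

12.229%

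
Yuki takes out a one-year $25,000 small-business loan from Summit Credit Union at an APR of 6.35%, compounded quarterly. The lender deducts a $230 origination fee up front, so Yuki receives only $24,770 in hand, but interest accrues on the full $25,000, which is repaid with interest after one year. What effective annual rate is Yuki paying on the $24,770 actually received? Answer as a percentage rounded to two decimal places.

7.49%

Amount owed after one year: 25,000 × (1 + 0.0635/4)^4 = 25,000 × 1.065028 = $26,625.70.
Effective rate on net proceeds: 26,625.70 / 24,770 − 1 = 0.074917 = 7.49%.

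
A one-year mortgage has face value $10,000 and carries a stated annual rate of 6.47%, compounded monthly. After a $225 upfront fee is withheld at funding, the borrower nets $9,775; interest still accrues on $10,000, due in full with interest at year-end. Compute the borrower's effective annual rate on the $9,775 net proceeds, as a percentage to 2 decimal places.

9.12%

Amount owed after one year: 10,000 × (1 + 0.0647/12)^12 = 10,000 × 1.066654 = $10,666.54.
Effective rate on net proceeds: 10,666.54 / 9,775 − 1 = 0.091206 = 9.12%.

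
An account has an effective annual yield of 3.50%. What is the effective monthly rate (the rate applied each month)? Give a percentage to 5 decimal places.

0.28709%

The per-month rate i satisfies (1 + i)^12 = 1 + 0.0350.
i = 1.0350^(1/12) − 1 = 0.0028709 = 0.28709%.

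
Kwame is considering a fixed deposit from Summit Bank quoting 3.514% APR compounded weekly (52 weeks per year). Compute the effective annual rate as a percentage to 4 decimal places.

EAR = (1 + 0.03514/52)^52 − 1.
= (1 + 0.000676)^52 − 1 = 1.035752 − 1 = 3.5752%.

3.5752%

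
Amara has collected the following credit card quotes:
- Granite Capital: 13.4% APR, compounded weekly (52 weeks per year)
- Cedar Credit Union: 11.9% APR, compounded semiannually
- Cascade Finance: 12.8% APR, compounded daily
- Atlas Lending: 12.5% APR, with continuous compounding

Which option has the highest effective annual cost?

Granite Capital

Granite Capital: (1 + 0.134/52)^52 − 1 = 14.320%
Cedar Credit Union: (1 + 0.119/2)^2 − 1 = 12.254%
Cascade Finance: (1 + 0.128/365)^365 − 1 = 13.653%
Atlas Lending: e^0.125 − 1 = 13.315%
The highest effective annual rate is Granite Capital at 14.320%.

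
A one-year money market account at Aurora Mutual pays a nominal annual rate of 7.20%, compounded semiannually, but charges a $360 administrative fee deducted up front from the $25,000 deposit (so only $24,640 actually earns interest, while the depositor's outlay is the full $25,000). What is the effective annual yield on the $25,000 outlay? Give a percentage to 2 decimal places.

5.78%

Value after one year: 24,640 × (1 + 0.0720/2)^2 = 24,640 × 1.073296 = $26,446.01.
Effective yield on the $25,000 outlay: 26,446.01 / 25,000 − 1 = 0.057841 = 5.78%.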